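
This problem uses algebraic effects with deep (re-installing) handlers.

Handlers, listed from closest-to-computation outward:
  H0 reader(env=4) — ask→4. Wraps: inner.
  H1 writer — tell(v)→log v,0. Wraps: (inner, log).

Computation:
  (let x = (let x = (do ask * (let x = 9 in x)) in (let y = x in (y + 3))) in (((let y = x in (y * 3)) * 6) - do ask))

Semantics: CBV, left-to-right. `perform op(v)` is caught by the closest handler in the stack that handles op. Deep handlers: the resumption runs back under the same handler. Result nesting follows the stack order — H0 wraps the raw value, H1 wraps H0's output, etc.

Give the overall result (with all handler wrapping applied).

Answer: (698, ())

Working:
ask @ H0 ⇒ 4
ask @ H0 ⇒ 4
H0 returns 698
H1 returns (698, ())
= (698, ())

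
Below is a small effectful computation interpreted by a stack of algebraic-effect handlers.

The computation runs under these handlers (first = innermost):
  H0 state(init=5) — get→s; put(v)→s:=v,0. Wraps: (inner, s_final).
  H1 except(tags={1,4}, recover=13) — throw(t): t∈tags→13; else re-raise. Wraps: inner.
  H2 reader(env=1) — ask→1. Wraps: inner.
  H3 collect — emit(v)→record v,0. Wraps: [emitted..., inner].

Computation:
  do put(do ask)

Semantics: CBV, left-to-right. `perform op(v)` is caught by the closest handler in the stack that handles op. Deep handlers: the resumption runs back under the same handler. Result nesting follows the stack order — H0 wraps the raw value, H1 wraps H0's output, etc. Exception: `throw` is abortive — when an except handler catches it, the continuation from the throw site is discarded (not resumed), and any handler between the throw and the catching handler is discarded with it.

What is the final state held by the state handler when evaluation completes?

Answer: 1

Evaluation trace:
ask @ H2 ⇒ 1
put(1) @ H0 ⇒ s:=1
H0 returns (0, 1)
H1 returns (0, 1)
H2 returns (0, 1)
H3 returns [(0, 1)]
= [(0, 1)]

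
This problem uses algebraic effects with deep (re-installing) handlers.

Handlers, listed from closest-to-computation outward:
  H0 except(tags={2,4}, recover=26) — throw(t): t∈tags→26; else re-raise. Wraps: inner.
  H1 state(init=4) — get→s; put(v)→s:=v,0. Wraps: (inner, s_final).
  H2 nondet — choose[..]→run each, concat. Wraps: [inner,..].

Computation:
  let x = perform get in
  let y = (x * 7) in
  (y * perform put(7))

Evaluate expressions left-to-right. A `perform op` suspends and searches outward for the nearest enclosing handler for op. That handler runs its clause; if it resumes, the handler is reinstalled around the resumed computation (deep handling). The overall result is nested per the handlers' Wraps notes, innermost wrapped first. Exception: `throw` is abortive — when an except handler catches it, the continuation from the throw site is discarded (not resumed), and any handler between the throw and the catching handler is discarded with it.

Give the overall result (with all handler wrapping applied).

Answer: [(0, 7)]

Working:
get @ H1 ⇒ 4
put(7) @ H1 ⇒ s:=7
H0 returns 0
H1 returns (0, 7)
H2 returns [(0, 7)]
= [(0, 7)]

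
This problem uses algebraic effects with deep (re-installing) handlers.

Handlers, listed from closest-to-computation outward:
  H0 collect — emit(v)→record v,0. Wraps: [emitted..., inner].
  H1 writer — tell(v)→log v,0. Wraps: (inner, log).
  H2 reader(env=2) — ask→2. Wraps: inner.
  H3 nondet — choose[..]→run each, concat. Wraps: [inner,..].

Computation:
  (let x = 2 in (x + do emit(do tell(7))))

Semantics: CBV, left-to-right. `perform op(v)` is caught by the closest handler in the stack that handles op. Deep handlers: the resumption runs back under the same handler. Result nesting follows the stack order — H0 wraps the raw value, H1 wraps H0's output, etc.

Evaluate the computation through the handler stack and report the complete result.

Answer: [([0, 2], (7))]

Step-by-step:
tell(7) @ H1 ⇒ log+=7
emit(0) @ H0 ⇒ out+=0
H0 returns [0, 2]
H1 returns ([0, 2], (7))
H2 returns ([0, 2], (7))
H3 returns [([0, 2], (7))]
= [([0, 2], (7))]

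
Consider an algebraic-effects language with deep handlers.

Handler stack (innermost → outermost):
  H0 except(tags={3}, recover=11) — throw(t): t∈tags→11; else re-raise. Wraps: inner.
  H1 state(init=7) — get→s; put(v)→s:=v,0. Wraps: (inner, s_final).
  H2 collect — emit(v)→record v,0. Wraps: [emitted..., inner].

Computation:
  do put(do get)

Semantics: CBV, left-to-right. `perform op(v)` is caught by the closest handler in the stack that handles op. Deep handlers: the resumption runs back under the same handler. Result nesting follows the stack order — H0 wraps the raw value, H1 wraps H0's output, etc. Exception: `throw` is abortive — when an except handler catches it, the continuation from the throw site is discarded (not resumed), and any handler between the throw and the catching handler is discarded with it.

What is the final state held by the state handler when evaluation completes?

Step-by-step:
get @ H1 ⇒ 7
put(7) @ H1 ⇒ s:=7
H0 returns 0
H1 returns (0, 7)
H2 returns [(0, 7)]
= [(0, 7)]

Answer: 7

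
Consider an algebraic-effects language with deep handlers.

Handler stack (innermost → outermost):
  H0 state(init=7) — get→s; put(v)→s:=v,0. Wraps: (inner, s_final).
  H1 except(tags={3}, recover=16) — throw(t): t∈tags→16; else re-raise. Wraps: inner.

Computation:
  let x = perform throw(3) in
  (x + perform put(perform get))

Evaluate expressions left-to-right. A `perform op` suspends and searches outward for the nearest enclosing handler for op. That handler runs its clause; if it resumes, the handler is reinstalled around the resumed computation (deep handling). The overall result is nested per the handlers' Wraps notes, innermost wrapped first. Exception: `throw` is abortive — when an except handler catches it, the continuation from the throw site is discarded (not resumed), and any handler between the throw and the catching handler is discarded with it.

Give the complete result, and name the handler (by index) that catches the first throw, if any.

Step-by-step:
throw(3) @ H1 caught ⇒ 16
= 16

Answer: 16 ; first throw caught by: H1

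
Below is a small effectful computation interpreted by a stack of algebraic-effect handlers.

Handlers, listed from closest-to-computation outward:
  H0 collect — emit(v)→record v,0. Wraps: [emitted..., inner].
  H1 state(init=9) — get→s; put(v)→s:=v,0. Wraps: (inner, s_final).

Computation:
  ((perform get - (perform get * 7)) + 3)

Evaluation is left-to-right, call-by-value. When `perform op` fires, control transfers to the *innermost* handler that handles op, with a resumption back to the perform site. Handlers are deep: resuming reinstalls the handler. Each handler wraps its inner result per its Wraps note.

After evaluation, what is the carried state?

Working:
get @ H1 ⇒ 9
get @ H1 ⇒ 9
H0 returns [-51]
H1 returns ([-51], 9)
= ([-51], 9)

Answer: 9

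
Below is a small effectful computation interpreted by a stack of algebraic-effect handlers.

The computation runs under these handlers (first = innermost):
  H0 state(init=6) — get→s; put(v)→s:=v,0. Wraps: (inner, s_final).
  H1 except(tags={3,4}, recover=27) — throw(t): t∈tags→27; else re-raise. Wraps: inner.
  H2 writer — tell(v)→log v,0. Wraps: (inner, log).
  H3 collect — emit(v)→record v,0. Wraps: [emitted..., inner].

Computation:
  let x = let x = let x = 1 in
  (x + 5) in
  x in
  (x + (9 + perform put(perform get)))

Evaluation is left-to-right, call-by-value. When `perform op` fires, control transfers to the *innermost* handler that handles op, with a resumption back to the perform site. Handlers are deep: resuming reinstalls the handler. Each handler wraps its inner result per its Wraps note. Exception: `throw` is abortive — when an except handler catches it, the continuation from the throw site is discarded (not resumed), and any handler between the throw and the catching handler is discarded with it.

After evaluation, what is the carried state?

Evaluation trace:
get @ H0 ⇒ 6
put(6) @ H0 ⇒ s:=6
H0 returns (15, 6)
H1 returns (15, 6)
H2 returns ((15, 6), ())
H3 returns [((15, 6), ())]
= [((15, 6), ())]

Answer: 6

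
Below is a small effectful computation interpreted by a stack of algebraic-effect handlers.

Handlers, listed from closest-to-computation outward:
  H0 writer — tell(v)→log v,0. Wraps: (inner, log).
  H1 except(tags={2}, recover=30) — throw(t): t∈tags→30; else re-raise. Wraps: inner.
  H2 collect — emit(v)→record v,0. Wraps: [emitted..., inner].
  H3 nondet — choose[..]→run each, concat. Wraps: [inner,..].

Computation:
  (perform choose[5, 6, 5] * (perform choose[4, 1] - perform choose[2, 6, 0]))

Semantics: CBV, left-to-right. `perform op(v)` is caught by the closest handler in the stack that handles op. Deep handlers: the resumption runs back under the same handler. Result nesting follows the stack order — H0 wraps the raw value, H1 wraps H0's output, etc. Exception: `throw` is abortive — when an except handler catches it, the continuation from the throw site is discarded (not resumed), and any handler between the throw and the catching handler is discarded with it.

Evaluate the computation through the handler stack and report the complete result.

Answer: [[(10, ())], [(-10, ())], [(20, ())], [(-5, ())], [(-25, ())], [(5, ())], [(12, ())], [(-12, ())], [(24, ())], [(-6, ())], [(-30, ())], [(6, ())], [(10, ())], [(-10, ())], [(20, ())], [(-5, ())], [(-25, ())], [(5, ())]]

Step-by-step:
choose[5, 6, 5] @ H3
  branch[0] choose=5:
    choose[4, 1] @ H3
      branch[0] choose=4:
        choose[2, 6, 0] @ H3
          branch[0] choose=2:
            H0 returns (10, ())
            H1 returns (10, ())
            H2 returns [(10, ())]
            H3 returns [[(10, ())]]
          branch[1] choose=6:
            H0 returns (-10, ())
            H1 returns (-10, ())
            H2 returns [(-10, ())]
            H3 returns [[(-10, ())]]
          branch[2] choose=0:
            H0 returns (20, ())
            H1 returns (20, ())
            H2 returns [(20, ())]
            H3 returns [[(20, ())]]
      branch[1] choose=1:
        choose[2, 6, 0] @ H3
          branch[0] choose=2:
            H0 returns (-5, ())
            H1 returns (-5, ())
            H2 returns [(-5, ())]
            H3 returns [[(-5, ())]]
          branch[1] choose=6:
            H0 returns (-25, ())
            H1 returns (-25, ())
            H2 returns [(-25, ())]
            H3 returns [[(-25, ())]]
          branch[2] choose=0:
            H0 returns (5, ())
            H1 returns (5, ())
            H2 returns [(5, ())]
            H3 returns [[(5, ())]]
  branch[1] choose=6:
    choose[4, 1] @ H3
      branch[0] choose=4:
        choose[2, 6, 0] @ H3
          branch[0] choose=2:
            H0 returns (12, ())
            H1 returns (12, ())
            H2 returns [(12, ())]
            H3 returns [[(12, ())]]
          branch[1] choose=6:
            H0 returns (-12, ())
            H1 returns (-12, ())
            H2 returns [(-12, ())]
            H3 returns [[(-12, ())]]
          branch[2] choose=0:
            H0 returns (24, ())
            H1 returns (24, ())
            H2 returns [(24, ())]
            H3 returns [[(24, ())]]
      branch[1] choose=1:
        choose[2, 6, 0] @ H3
          branch[0] choose=2:
            H0 returns (-6, ())
            H1 returns (-6, ())
            H2 returns [(-6, ())]
            H3 returns [[(-6, ())]]
          branch[1] choose=6:
            H0 returns (-30, ())
            H1 returns (-30, ())
            H2 returns [(-30, ())]
            H3 returns [[(-30, ())]]
          branch[2] choose=0:
            H0 returns (6, ())
            H1 returns (6, ())
            H2 returns [(6, ())]
            H3 returns [[(6, ())]]
  branch[2] choose=5:
    choose[4, 1] @ H3
      branch[0] choose=4:
        choose[2, 6, 0] @ H3
          branch[0] choose=2:
            H0 returns (10, ())
            H1 returns (10, ())
            H2 returns [(10, ())]
            H3 returns [[(10, ())]]
          branch[1] choose=6:
            H0 returns (-10, ())
            H1 returns (-10, ())
            H2 returns [(-10, ())]
            H3 returns [[(-10, ())]]
          branch[2] choose=0:
            H0 returns (20, ())
            H1 returns (20, ())
            H2 returns [(20, ())]
            H3 returns [[(20, ())]]
      branch[1] choose=1:
        choose[2, 6, 0] @ H3
          branch[0] choose=2:
            H0 returns (-5, ())
            H1 returns (-5, ())
            H2 returns [(-5, ())]
            H3 returns [[(-5, ())]]
          branch[1] choose=6:
            H0 returns (-25, ())
            H1 returns (-25, ())
            H2 returns [(-25, ())]
            H3 returns [[(-25, ())]]
          branch[2] choose=0:
            H0 returns (5, ())
            H1 returns (5, ())
            H2 returns [(5, ())]
            H3 returns [[(5, ())]]
= [[(10, ())], [(-10, ())], [(20, ())], [(-5, ())], [(-25, ())], [(5, ())], [(12, ())], [(-12, ())], [(24, ())], [(-6, ())], [(-30, ())], [(6, ())], [(10, ())], [(-10, ())], [(20, ())], [(-5, ())], [(-25, ())], [(5, ())]]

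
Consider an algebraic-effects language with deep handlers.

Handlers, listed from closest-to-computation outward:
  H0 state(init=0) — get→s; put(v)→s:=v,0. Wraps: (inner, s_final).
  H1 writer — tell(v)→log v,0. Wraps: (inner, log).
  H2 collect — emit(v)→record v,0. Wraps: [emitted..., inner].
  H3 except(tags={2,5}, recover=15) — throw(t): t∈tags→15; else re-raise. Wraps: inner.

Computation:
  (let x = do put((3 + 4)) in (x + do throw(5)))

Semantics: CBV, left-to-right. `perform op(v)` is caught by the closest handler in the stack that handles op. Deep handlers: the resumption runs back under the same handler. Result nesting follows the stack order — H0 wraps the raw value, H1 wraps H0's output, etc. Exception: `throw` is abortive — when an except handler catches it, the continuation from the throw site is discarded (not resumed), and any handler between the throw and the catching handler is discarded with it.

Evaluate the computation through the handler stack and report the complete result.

Working:
put(7) @ H0 ⇒ s:=7
throw(5) @ H3 caught ⇒ 15
= 15

Answer: 15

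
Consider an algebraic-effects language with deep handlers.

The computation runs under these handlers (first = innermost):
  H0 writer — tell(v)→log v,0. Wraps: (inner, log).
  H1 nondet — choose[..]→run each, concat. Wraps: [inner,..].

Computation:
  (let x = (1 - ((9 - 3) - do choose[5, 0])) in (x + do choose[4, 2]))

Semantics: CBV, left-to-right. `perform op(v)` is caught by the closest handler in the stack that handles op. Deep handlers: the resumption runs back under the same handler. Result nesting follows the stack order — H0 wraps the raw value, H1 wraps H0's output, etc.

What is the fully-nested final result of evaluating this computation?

Answer: [(4, ()), (2, ()), (-1, ()), (-3, ())]

Working:
choose[5, 0] @ H1
  branch[0] choose=5:
    choose[4, 2] @ H1
      branch[0] choose=4:
        H0 returns (4, ())
        H1 returns [(4, ())]
      branch[1] choose=2:
        H0 returns (2, ())
        H1 returns [(2, ())]
  branch[1] choose=0:
    choose[4, 2] @ H1
      branch[0] choose=4:
        H0 returns (-1, ())
        H1 returns [(-1, ())]
      branch[1] choose=2:
        H0 returns (-3, ())
        H1 returns [(-3, ())]
= [(4, ()), (2, ()), (-1, ()), (-3, ())]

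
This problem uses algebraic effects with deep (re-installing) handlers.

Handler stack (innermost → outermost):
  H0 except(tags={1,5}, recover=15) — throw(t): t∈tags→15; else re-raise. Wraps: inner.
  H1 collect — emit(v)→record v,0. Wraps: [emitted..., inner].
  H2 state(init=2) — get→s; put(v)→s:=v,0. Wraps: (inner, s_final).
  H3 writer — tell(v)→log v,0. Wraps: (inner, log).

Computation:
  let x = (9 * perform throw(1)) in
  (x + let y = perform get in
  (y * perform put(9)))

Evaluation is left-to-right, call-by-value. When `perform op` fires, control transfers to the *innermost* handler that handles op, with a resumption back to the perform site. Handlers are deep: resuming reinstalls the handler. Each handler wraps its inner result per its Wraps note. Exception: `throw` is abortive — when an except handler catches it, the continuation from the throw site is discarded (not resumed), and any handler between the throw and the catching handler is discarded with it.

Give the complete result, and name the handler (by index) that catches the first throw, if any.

Working:
throw(1) @ H0 caught ⇒ 15
H1 returns [15]
H2 returns ([15], 2)
H3 returns (([15], 2), ())
= (([15], 2), ())

Answer: (([15], 2), ()) ; first throw caught by: H0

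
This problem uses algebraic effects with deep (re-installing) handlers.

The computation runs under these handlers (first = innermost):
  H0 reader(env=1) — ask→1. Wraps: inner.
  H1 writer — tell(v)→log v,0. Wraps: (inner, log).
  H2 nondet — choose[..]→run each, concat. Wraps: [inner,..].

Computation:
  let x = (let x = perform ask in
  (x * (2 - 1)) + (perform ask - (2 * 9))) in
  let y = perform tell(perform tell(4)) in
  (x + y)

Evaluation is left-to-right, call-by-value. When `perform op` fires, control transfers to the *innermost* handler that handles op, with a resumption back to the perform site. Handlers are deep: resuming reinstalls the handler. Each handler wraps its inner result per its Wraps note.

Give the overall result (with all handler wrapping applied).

Answer: [(-16, (4, 0))]

Evaluation trace:
ask @ H0 ⇒ 1
ask @ H0 ⇒ 1
tell(4) @ H1 ⇒ log+=4
tell(0) @ H1 ⇒ log+=0
H0 returns -16
H1 returns (-16, (4, 0))
H2 returns [(-16, (4, 0))]
= [(-16, (4, 0))]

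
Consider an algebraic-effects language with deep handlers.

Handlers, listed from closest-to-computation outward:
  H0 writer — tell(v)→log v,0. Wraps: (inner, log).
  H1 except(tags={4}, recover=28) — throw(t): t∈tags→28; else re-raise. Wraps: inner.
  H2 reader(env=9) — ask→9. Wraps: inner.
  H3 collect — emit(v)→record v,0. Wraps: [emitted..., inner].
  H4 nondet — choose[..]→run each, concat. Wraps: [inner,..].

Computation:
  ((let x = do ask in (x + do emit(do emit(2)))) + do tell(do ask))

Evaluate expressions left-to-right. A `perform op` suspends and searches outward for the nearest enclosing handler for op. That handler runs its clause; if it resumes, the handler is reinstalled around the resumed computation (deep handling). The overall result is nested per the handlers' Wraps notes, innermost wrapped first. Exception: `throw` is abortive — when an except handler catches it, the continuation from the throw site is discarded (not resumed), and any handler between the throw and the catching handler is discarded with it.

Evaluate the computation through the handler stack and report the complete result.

Step-by-step:
ask @ H2 ⇒ 9
emit(2) @ H3 ⇒ out+=2
emit(0) @ H3 ⇒ out+=0
ask @ H2 ⇒ 9
tell(9) @ H0 ⇒ log+=9
H0 returns (9, (9))
H1 returns (9, (9))
H2 returns (9, (9))
H3 returns [2, 0, (9, (9))]
H4 returns [[2, 0, (9, (9))]]
= [[2, 0, (9, (9))]]

Answer: [[2, 0, (9, (9))]]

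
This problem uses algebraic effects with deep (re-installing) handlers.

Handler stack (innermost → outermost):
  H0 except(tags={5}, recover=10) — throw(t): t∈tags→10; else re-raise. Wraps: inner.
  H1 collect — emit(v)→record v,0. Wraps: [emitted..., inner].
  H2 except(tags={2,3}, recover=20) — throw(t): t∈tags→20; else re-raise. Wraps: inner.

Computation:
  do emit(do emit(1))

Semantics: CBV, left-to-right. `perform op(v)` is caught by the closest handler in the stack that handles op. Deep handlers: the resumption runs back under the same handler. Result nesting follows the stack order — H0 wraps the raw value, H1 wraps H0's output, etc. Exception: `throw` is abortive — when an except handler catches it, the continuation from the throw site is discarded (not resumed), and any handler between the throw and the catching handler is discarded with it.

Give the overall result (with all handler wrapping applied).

Evaluation trace:
emit(1) @ H1 ⇒ out+=1
emit(0) @ H1 ⇒ out+=0
H0 returns 0
H1 returns [1, 0, 0]
H2 returns [1, 0, 0]
= [1, 0, 0]

Answer: [1, 0, 0]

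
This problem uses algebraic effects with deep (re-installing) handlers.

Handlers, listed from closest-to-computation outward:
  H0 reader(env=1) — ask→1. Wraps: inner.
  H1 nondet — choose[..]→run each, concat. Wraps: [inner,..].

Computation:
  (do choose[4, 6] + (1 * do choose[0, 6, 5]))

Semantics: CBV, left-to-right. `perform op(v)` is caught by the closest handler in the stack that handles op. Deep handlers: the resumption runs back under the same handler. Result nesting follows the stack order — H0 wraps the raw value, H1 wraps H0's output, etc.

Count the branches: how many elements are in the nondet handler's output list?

Working:
choose[4, 6] @ H1
  branch[0] choose=4:
    choose[0, 6, 5] @ H1
      branch[0] choose=0:
        H0 returns 4
        H1 returns [4]
      branch[1] choose=6:
        H0 returns 10
        H1 returns [10]
      branch[2] choose=5:
        H0 returns 9
        H1 returns [9]
  branch[1] choose=6:
    choose[0, 6, 5] @ H1
      branch[0] choose=0:
        H0 returns 6
        H1 returns [6]
      branch[1] choose=6:
        H0 returns 12
        H1 returns [12]
      branch[2] choose=5:
        H0 returns 11
        H1 returns [11]
= [4, 10, 9, 6, 12, 11]

Answer: 6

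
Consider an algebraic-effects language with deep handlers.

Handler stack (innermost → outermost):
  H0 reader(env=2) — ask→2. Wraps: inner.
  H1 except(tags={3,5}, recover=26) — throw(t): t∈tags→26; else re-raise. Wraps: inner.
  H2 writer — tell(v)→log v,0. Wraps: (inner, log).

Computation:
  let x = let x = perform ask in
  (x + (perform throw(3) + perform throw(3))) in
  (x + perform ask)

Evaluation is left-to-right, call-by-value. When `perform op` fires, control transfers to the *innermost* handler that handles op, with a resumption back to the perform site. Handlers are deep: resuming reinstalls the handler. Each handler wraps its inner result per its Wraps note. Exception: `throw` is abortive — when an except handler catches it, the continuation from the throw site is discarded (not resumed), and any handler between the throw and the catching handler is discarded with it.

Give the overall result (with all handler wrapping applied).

Working:
ask @ H0 ⇒ 2
throw(3) @ H1 caught ⇒ 26
H2 returns (26, ())
= (26, ())

Answer: (26, ())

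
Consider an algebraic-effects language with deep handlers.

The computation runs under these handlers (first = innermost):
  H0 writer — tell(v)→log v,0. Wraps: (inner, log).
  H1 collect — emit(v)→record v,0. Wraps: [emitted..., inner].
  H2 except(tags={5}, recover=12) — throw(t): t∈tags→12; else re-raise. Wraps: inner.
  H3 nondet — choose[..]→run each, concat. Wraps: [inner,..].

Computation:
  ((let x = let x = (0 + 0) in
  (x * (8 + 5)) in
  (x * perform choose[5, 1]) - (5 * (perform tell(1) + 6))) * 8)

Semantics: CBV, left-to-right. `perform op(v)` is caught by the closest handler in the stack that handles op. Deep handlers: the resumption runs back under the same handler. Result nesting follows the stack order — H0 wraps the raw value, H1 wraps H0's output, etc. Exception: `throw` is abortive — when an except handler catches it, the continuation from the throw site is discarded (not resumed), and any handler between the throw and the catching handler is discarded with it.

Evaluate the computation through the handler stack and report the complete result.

Answer: [[(-240, (1))], [(-240, (1))]]

Working:
choose[5, 1] @ H3
  branch[0] choose=5:
    tell(1) @ H0 ⇒ log+=1
    H0 returns (-240, (1))
    H1 returns [(-240, (1))]
    H2 returns [(-240, (1))]
    H3 returns [[(-240, (1))]]
  branch[1] choose=1:
    tell(1) @ H0 ⇒ log+=1
    H0 returns (-240, (1))
    H1 returns [(-240, (1))]
    H2 returns [(-240, (1))]
    H3 returns [[(-240, (1))]]
= [[(-240, (1))], [(-240, (1))]]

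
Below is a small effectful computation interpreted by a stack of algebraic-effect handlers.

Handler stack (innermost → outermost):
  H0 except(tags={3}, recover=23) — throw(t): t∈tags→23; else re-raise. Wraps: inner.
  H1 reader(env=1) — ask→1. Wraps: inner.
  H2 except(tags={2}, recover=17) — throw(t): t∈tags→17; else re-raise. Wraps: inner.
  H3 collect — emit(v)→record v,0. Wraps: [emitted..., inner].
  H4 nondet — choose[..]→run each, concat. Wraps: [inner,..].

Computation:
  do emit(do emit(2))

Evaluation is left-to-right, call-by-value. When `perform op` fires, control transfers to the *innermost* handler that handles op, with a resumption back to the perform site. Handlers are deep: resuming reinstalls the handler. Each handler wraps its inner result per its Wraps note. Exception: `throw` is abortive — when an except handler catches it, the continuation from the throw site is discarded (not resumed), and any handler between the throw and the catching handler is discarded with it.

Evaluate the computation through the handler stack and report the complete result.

Working:
emit(2) @ H3 ⇒ out+=2
emit(0) @ H3 ⇒ out+=0
H0 returns 0
H1 returns 0
H2 returns 0
H3 returns [2, 0, 0]
H4 returns [[2, 0, 0]]
= [[2, 0, 0]]

Answer: [[2, 0, 0]]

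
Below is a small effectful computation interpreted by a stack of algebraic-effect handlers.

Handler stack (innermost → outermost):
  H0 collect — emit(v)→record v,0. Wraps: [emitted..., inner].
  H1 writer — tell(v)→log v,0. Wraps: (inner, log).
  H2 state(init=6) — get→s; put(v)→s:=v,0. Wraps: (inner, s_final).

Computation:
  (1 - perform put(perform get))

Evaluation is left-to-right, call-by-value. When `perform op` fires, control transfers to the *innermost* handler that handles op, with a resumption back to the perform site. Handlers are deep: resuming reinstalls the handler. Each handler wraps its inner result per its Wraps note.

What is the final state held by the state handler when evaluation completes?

Answer: 6

Step-by-step:
get @ H2 ⇒ 6
put(6) @ H2 ⇒ s:=6
H0 returns [1]
H1 returns ([1], ())
H2 returns (([1], ()), 6)
= (([1], ()), 6)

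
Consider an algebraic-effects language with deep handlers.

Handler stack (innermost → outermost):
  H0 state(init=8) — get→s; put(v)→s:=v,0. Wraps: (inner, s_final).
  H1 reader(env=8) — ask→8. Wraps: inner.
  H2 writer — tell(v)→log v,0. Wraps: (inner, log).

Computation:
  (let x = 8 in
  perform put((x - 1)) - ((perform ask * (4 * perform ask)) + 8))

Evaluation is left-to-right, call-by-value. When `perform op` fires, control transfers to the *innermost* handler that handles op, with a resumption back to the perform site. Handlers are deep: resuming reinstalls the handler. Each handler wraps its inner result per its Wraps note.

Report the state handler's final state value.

Step-by-step:
put(7) @ H0 ⇒ s:=7
ask @ H1 ⇒ 8
ask @ H1 ⇒ 8
H0 returns (-264, 7)
H1 returns (-264, 7)
H2 returns ((-264, 7), ())
= ((-264, 7), ())

Answer: 7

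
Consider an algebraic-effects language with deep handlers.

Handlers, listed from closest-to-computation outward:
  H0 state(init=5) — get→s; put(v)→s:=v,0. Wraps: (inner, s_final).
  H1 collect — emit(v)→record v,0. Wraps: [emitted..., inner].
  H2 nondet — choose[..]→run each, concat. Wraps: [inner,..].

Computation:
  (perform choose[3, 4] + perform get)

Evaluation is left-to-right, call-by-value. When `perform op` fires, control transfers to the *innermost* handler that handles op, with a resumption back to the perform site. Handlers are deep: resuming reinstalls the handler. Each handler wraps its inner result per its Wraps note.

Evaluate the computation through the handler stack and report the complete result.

Answer: [[(8, 5)], [(9, 5)]]

Step-by-step:
choose[3, 4] @ H2
  branch[0] choose=3:
    get @ H0 ⇒ 5
    H0 returns (8, 5)
    H1 returns [(8, 5)]
    H2 returns [[(8, 5)]]
  branch[1] choose=4:
    get @ H0 ⇒ 5
    H0 returns (9, 5)
    H1 returns [(9, 5)]
    H2 returns [[(9, 5)]]
= [[(8, 5)], [(9, 5)]]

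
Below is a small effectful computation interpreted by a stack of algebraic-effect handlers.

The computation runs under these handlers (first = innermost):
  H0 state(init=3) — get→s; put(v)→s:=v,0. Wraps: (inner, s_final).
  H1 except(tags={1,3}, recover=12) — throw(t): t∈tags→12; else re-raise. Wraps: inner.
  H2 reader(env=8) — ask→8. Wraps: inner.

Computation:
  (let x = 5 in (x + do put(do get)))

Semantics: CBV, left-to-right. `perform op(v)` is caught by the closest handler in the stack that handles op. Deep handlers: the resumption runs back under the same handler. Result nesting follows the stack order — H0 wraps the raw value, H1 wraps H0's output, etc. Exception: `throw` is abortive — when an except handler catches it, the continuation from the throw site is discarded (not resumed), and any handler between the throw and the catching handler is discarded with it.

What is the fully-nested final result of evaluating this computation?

Evaluation trace:
get @ H0 ⇒ 3
put(3) @ H0 ⇒ s:=3
H0 returns (5, 3)
H1 returns (5, 3)
H2 returns (5, 3)
= (5, 3)

Answer: (5, 3)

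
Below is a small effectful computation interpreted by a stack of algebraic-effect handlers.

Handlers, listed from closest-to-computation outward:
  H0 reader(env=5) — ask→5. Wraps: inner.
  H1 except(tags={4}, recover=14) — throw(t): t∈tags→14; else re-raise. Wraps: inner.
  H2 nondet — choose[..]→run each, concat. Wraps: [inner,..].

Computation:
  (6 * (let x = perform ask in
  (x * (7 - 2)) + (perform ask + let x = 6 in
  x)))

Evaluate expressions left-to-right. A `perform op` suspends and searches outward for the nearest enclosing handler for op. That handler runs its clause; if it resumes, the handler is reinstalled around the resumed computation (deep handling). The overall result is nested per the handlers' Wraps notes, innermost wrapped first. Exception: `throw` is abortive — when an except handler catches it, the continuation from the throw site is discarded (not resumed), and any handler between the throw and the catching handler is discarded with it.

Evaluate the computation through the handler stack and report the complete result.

Evaluation trace:
ask @ H0 ⇒ 5
ask @ H0 ⇒ 5
H0 returns 216
H1 returns 216
H2 returns [216]
= [216]

Answer: [216]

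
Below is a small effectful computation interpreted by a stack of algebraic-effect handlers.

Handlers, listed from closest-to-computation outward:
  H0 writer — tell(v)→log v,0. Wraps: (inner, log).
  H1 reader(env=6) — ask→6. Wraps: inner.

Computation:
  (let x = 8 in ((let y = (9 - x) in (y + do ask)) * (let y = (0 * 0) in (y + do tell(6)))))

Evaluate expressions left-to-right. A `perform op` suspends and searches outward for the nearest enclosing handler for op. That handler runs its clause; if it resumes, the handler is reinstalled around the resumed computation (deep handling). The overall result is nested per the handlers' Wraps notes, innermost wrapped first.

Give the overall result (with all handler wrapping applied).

Working:
ask @ H1 ⇒ 6
tell(6) @ H0 ⇒ log+=6
H0 returns (0, (6))
H1 returns (0, (6))
= (0, (6))

Answer: (0, (6))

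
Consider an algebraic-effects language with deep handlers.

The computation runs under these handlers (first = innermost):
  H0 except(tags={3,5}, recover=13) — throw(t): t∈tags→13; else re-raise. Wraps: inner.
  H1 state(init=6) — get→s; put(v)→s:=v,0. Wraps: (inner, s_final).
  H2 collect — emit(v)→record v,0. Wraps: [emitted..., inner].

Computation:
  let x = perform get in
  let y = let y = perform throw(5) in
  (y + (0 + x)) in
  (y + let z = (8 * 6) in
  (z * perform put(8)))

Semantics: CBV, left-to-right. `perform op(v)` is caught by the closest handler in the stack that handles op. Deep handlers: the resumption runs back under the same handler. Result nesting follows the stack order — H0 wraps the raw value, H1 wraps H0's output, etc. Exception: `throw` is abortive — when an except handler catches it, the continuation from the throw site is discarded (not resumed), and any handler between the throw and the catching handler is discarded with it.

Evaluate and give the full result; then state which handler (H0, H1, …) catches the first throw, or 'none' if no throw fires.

Answer: [(13, 6)] ; first throw caught by: H0

Step-by-step:
get @ H1 ⇒ 6
throw(5) @ H0 caught ⇒ 13
H1 returns (13, 6)
H2 returns [(13, 6)]
= [(13, 6)]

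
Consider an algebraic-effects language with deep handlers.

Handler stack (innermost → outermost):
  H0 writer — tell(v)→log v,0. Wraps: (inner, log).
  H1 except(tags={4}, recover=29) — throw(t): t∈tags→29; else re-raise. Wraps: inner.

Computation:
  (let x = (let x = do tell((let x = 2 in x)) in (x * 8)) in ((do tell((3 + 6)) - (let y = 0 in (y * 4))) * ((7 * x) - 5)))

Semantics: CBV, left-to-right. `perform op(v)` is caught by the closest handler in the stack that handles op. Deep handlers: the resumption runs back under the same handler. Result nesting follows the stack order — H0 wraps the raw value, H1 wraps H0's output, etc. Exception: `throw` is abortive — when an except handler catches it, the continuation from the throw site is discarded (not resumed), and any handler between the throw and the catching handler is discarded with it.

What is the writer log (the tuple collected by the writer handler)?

Answer: (2, 9)

Evaluation trace:
tell(2) @ H0 ⇒ log+=2
tell(9) @ H0 ⇒ log+=9
H0 returns (0, (2, 9))
H1 returns (0, (2, 9))
= (0, (2, 9))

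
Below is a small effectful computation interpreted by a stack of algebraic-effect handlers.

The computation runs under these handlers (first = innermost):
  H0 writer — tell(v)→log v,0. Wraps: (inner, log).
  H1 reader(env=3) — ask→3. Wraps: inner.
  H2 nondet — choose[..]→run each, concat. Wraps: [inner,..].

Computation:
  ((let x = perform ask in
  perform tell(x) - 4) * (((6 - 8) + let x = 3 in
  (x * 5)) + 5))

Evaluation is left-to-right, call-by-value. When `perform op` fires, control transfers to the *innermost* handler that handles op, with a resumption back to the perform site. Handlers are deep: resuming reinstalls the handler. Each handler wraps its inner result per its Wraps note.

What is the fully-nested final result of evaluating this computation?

Evaluation trace:
ask @ H1 ⇒ 3
tell(3) @ H0 ⇒ log+=3
H0 returns (-72, (3))
H1 returns (-72, (3))
H2 returns [(-72, (3))]
= [(-72, (3))]

Answer: [(-72, (3))]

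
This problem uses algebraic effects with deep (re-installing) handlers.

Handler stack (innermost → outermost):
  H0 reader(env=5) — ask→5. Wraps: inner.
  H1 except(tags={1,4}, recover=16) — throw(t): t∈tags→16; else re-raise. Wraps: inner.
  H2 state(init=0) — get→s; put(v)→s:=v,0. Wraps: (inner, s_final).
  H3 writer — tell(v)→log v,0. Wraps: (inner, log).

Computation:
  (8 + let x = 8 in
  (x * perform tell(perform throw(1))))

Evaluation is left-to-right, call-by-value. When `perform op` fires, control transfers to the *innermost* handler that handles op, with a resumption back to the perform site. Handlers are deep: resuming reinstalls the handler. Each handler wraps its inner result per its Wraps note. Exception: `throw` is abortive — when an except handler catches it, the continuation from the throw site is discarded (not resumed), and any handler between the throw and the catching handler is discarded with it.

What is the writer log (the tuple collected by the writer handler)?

Step-by-step:
throw(1) @ H1 caught ⇒ 16
H2 returns (16, 0)
H3 returns ((16, 0), ())
= ((16, 0), ())

Answer: ()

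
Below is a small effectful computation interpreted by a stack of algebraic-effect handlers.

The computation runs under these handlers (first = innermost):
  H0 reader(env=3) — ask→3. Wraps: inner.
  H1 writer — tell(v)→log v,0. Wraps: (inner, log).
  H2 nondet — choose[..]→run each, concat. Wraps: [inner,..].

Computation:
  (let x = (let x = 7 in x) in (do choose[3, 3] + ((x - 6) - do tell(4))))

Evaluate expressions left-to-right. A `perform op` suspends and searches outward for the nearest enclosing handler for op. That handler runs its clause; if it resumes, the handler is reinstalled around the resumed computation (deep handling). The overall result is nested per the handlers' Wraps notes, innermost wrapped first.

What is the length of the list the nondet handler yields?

Step-by-step:
choose[3, 3] @ H2
  branch[0] choose=3:
    tell(4) @ H1 ⇒ log+=4
    H0 returns 4
    H1 returns (4, (4))
    H2 returns [(4, (4))]
  branch[1] choose=3:
    tell(4) @ H1 ⇒ log+=4
    H0 returns 4
    H1 returns (4, (4))
    H2 returns [(4, (4))]
= [(4, (4)), (4, (4))]

Answer: 2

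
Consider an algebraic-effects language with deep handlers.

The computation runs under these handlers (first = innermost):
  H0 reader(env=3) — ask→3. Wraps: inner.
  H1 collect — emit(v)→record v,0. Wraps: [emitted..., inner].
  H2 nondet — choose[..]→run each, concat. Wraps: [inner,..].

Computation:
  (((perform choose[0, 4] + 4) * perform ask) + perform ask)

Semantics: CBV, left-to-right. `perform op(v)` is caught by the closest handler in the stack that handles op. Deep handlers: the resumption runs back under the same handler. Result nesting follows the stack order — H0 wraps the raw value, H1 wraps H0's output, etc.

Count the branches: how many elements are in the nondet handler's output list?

Evaluation trace:
choose[0, 4] @ H2
  branch[0] choose=0:
    ask @ H0 ⇒ 3
    ask @ H0 ⇒ 3
    H0 returns 15
    H1 returns [15]
    H2 returns [[15]]
  branch[1] choose=4:
    ask @ H0 ⇒ 3
    ask @ H0 ⇒ 3
    H0 returns 27
    H1 returns [27]
    H2 returns [[27]]
= [[15], [27]]

Answer: 2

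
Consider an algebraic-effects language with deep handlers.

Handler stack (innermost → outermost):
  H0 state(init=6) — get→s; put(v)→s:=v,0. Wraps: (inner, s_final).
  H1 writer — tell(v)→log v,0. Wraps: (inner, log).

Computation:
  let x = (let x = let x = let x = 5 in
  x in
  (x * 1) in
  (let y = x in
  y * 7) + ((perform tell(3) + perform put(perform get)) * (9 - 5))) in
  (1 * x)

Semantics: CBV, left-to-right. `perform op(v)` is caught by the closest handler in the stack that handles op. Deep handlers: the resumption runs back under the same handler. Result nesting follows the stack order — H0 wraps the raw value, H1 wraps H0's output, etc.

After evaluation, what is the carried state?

Answer: 6

Step-by-step:
tell(3) @ H1 ⇒ log+=3
get @ H0 ⇒ 6
put(6) @ H0 ⇒ s:=6
H0 returns (35, 6)
H1 returns ((35, 6), (3))
= ((35, 6), (3))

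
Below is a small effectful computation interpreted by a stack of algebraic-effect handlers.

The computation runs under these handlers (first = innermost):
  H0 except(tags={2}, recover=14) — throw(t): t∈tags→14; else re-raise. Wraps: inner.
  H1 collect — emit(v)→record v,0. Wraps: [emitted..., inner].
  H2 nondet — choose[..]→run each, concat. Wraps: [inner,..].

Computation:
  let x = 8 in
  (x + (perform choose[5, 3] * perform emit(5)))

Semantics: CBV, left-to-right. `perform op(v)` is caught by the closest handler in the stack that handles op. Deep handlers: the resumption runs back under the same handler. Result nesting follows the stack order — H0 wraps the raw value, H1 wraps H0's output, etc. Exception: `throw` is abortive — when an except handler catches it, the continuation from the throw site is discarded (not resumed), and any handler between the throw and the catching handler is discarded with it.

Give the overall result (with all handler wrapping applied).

Step-by-step:
choose[5, 3] @ H2
  branch[0] choose=5:
    emit(5) @ H1 ⇒ out+=5
    H0 returns 8
    H1 returns [5, 8]
    H2 returns [[5, 8]]
  branch[1] choose=3:
    emit(5) @ H1 ⇒ out+=5
    H0 returns 8
    H1 returns [5, 8]
    H2 returns [[5, 8]]
= [[5, 8], [5, 8]]

Answer: [[5, 8], [5, 8]]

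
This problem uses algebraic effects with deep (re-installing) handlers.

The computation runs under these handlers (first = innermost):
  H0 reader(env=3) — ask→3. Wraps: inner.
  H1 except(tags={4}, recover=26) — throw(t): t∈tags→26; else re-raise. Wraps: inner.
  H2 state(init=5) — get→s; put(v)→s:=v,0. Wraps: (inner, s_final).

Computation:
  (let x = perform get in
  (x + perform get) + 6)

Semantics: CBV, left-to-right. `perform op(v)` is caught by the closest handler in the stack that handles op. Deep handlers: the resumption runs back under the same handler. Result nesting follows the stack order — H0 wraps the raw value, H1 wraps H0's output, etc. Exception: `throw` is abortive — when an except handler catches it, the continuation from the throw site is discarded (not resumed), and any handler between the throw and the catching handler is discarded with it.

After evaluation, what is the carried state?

Answer: 5

Working:
get @ H2 ⇒ 5
get @ H2 ⇒ 5
H0 returns 16
H1 returns 16
H2 returns (16, 5)
= (16, 5)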